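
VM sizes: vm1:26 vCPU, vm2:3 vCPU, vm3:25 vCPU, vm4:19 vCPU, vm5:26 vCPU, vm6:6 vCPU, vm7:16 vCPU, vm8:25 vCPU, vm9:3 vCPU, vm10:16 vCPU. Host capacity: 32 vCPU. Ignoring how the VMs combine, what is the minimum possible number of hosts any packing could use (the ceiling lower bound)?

Total size = 26 + 3 + 25 + 19 + 26 + 6 + 16 + 25 + 3 + 16 = 165 vCPU.
⌈165 / 32⌉ = 6.

6 hosts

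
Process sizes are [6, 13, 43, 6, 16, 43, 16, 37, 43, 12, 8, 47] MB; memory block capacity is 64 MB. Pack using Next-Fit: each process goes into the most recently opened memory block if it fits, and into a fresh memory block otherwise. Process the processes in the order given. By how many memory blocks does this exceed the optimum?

Next-Fit: [6,13,43] [6,16] [43,16] [37] [43,12,8] [47] → 6 memory blocks.
Total size 290 MB; any packing needs at least ⌈290/64⌉ = 5 memory blocks.
An optimal packing achieves that bound: [47,16] [43,16] [43,13,8] [43,12,6] [37,6] → 5 memory blocks.
Excess: 6 − 5 = 1.

1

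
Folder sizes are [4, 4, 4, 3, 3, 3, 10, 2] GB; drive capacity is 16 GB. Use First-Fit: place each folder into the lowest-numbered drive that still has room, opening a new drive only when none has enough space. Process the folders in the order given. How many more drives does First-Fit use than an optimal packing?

First-Fit: [4,4,4,3] [3,3,10] [2] → 3 drives.
Total size 33 GB; any packing needs at least ⌈33/16⌉ = 3 drives.
So 3 is already optimal.

0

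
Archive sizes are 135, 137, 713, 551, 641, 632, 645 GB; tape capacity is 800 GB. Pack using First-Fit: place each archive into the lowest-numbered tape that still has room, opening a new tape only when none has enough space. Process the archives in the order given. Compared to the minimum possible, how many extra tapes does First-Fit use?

1

First-Fit: [135,137] [713] [551] [641] [632] [645] → 6 tapes.
Total size 3454 GB; any packing needs at least ⌈3454/800⌉ = 5 tapes.
An optimal packing achieves that bound: [713] [645,137] [641,135] [632] [551] → 5 tapes.
Excess: 6 − 5 = 1.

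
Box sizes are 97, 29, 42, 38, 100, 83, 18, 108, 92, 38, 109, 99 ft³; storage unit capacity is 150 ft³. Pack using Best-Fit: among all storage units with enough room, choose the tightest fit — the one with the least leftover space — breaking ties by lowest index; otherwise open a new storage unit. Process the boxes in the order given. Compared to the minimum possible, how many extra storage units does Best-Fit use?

Best-Fit: [97,29,18] [42,38] [100] [83] [108,38] [92] [109] [99] → 8 storage units.
7 boxes exceed 75 ft³ (half the capacity), and no two of those can share a storage unit, so at least 7 storage units are needed.
An optimal packing achieves that bound: [109,38] [108,42] [100,38] [99,29,18] [97] [92] [83] → 7 storage units.
Excess: 8 − 7 = 1.

1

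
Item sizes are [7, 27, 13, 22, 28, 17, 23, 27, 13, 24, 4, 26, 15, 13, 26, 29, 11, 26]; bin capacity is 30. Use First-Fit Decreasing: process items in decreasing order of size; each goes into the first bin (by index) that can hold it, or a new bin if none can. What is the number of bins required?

13 bins

Sorted descending: 29, 28, 27, 27, 26, 26, 26, 24, 23, 22, 17, 15, 13, 13, 13, 11, 7, 4.
Put 29 in bin 1; 1 remain.
Put 28 in bin 2; 2 remain.
Put 27 in bin 3; 3 remain.
Put 27 in bin 4; 3 remain.
Put 26 in bin 5; 4 remain.
Put 26 in bin 6; 4 remain.
Put 26 in bin 7; 4 remain.
Put 24 in bin 8; 6 remain.
Put 23 in bin 9; 7 remain.
Put 22 in bin 10; 8 remain.
Put 17 in bin 11; 13 remain.
Put 15 in bin 12; 15 remain.
Put 13 in bin 11; 0 remain.
Put 13 in bin 12; 2 remain.
Put 13 in bin 13; 17 remain.
Put 11 in bin 13; 6 remain.
Put 7 in bin 9; 0 remain.
Put 4 in bin 5; 0 remain.
Final bins: [29] [28] [27] [27] [26,4] [26] [26] [24] [23,7] [22] [17,13] [15,13] [13,11].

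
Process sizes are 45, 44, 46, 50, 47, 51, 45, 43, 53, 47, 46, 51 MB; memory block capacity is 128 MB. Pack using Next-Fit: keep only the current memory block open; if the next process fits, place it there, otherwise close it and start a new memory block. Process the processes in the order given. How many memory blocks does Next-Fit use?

Put 45 MB in memory block 1; 83 MB remain.
Put 44 MB in memory block 1; 39 MB remain.
Put 46 MB in memory block 2; 82 MB remain.
Put 50 MB in memory block 2; 32 MB remain.
Put 47 MB in memory block 3; 81 MB remain.
Put 51 MB in memory block 3; 30 MB remain.
Put 45 MB in memory block 4; 83 MB remain.
Put 43 MB in memory block 4; 40 MB remain.
Put 53 MB in memory block 5; 75 MB remain.
Put 47 MB in memory block 5; 28 MB remain.
Put 46 MB in memory block 6; 82 MB remain.
Put 51 MB in memory block 6; 31 MB remain.
Final memory blocks: [45,44] [46,50] [47,51] [45,43] [53,47] [46,51].

6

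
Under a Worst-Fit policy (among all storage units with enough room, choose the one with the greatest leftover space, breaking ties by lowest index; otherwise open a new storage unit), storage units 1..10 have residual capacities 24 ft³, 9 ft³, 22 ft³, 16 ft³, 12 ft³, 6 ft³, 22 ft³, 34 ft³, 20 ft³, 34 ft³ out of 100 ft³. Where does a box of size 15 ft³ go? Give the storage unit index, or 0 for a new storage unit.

Storage units with room: storage unit 1 (24 ft³), storage unit 3 (22 ft³), storage unit 4 (16 ft³), storage unit 7 (22 ft³), storage unit 8 (34 ft³), storage unit 9 (20 ft³), storage unit 10 (34 ft³).
Most room is storage unit 8 with 34 ft³ free.

8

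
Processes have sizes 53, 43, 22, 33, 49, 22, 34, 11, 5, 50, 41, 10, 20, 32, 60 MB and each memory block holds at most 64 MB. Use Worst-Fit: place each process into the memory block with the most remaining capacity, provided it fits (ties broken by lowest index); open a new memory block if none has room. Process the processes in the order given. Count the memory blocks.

53 MB → memory block 1 (remaining 11 MB)
43 MB → memory block 2 (remaining 21 MB)
22 MB → memory block 3 (remaining 42 MB)
33 MB → memory block 3 (remaining 9 MB)
49 MB → memory block 4 (remaining 15 MB)
22 MB → memory block 5 (remaining 42 MB)
34 MB → memory block 5 (remaining 8 MB)
11 MB → memory block 2 (remaining 10 MB)
5 MB → memory block 4 (remaining 10 MB)
50 MB → memory block 6 (remaining 14 MB)
41 MB → memory block 7 (remaining 23 MB)
10 MB → memory block 7 (remaining 13 MB)
20 MB → memory block 8 (remaining 44 MB)
32 MB → memory block 8 (remaining 12 MB)
60 MB → memory block 9 (remaining 4 MB)
Final memory blocks: [53] [43,11] [22,33] [49,5] [22,34] [50] [41,10] [20,32] [60].

9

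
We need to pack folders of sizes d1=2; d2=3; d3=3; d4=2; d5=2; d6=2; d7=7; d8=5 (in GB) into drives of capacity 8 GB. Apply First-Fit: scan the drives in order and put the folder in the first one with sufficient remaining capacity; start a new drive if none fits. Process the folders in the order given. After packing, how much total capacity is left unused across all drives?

Put d1 (2 GB) in drive 1; 6 GB remain.
Put d2 (3 GB) in drive 1; 3 GB remain.
Put d3 (3 GB) in drive 1; 0 GB remain.
Put d4 (2 GB) in drive 2; 6 GB remain.
Put d5 (2 GB) in drive 2; 4 GB remain.
Put d6 (2 GB) in drive 2; 2 GB remain.
Put d7 (7 GB) in drive 3; 1 GB remain.
Put d8 (5 GB) in drive 4; 3 GB remain.
4 drives × 8 GB = 32 GB; used 26 GB; unused 6 GB.

6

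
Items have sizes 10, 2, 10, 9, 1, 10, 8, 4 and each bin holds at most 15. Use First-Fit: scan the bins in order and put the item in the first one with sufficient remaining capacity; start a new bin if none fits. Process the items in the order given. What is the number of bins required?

10 → bin 1 (remaining 5)
2 → bin 1 (remaining 3)
10 → bin 2 (remaining 5)
9 → bin 3 (remaining 6)
1 → bin 1 (remaining 2)
10 → bin 4 (remaining 5)
8 → bin 5 (remaining 7)
4 → bin 2 (remaining 1)
Final bins: [10,2,1] [10,4] [9] [10] [8].

5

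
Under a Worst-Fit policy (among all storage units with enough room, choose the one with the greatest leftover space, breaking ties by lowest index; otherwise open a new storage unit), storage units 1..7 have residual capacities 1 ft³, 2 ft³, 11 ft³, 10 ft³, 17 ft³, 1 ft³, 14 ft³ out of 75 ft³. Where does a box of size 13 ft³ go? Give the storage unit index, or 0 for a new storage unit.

5

Storage units with room: storage unit 5 (17 ft³), storage unit 7 (14 ft³).
Most room is storage unit 5 with 17 ft³ free.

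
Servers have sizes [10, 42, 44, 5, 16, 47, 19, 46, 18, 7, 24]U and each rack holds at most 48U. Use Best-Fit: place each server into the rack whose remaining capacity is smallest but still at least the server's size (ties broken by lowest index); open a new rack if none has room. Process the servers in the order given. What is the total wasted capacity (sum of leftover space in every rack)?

Put 10U in rack 1; 38U remain.
Put 42U in rack 2; 6U remain.
Put 44U in rack 3; 4U remain.
Put 5U in rack 2; 1U remain.
Put 16U in rack 1; 22U remain.
Put 47U in rack 4; 1U remain.
Put 19U in rack 1; 3U remain.
Put 46U in rack 5; 2U remain.
Put 18U in rack 6; 30U remain.
Put 7U in rack 6; 23U remain.
Put 24U in rack 7; 24U remain.
7 racks × 48U = 336U; used 278U; unused 58U.

58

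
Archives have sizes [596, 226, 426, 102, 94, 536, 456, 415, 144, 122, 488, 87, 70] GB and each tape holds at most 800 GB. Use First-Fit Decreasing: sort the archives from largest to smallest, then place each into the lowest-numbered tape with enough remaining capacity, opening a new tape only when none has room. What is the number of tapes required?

6 tapes

Sorted descending: 596, 536, 488, 456, 426, 415, 226, 144, 122, 102, 94, 87, 70.
Put 596 GB in tape 1; 204 GB remain.
Put 536 GB in tape 2; 264 GB remain.
Put 488 GB in tape 3; 312 GB remain.
Put 456 GB in tape 4; 344 GB remain.
Put 426 GB in tape 5; 374 GB remain.
Put 415 GB in tape 6; 385 GB remain.
Put 226 GB in tape 2; 38 GB remain.
Put 144 GB in tape 1; 60 GB remain.
Put 122 GB in tape 3; 190 GB remain.
Put 102 GB in tape 3; 88 GB remain.
Put 94 GB in tape 4; 250 GB remain.
Put 87 GB in tape 3; 1 GB remain.
Put 70 GB in tape 4; 180 GB remain.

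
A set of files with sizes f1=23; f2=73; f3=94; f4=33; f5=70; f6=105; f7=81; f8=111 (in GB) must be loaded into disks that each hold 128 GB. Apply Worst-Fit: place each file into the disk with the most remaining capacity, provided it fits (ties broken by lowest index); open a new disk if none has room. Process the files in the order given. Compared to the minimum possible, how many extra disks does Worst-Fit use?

Worst-Fit: [23,73] [94,33] [70] [105] [81] [111] → 6 disks.
6 files exceed 64 GB (half the capacity), and no two of those can share a disk, so at least 6 disks are needed.
So 6 is already optimal.

0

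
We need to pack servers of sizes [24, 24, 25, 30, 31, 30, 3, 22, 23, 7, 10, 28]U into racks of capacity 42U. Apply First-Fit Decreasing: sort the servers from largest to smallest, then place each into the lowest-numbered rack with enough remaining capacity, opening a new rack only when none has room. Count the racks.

9 racks

Sorted descending: 31, 30, 30, 28, 25, 24, 24, 23, 22, 10, 7, 3.
31U → rack 1 (remaining 11U)
30U → rack 2 (remaining 12U)
30U → rack 3 (remaining 12U)
28U → rack 4 (remaining 14U)
25U → rack 5 (remaining 17U)
24U → rack 6 (remaining 18U)
24U → rack 7 (remaining 18U)
23U → rack 8 (remaining 19U)
22U → rack 9 (remaining 20U)
10U → rack 1 (remaining 1U)
7U → rack 2 (remaining 5U)
3U → rack 2 (remaining 2U)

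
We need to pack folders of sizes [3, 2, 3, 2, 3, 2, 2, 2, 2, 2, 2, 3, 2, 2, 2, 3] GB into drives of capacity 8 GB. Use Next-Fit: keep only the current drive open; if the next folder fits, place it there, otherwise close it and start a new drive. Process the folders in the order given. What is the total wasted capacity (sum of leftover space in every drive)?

3 GB → drive 1 (remaining 5 GB)
2 GB → drive 1 (remaining 3 GB)
3 GB → drive 1 (remaining 0 GB)
2 GB → drive 2 (remaining 6 GB)
3 GB → drive 2 (remaining 3 GB)
2 GB → drive 2 (remaining 1 GB)
2 GB → drive 3 (remaining 6 GB)
2 GB → drive 3 (remaining 4 GB)
2 GB → drive 3 (remaining 2 GB)
2 GB → drive 3 (remaining 0 GB)
2 GB → drive 4 (remaining 6 GB)
3 GB → drive 4 (remaining 3 GB)
2 GB → drive 4 (remaining 1 GB)
2 GB → drive 5 (remaining 6 GB)
2 GB → drive 5 (remaining 4 GB)
3 GB → drive 5 (remaining 1 GB)
5 drives × 8 GB = 40 GB; used 37 GB; unused 3 GB.

3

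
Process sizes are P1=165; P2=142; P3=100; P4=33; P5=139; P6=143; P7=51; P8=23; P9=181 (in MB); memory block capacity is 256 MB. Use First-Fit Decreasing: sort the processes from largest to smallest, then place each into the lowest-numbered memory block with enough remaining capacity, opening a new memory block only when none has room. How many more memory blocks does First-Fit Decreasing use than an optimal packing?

0

First-Fit Decreasing: [181,51,23] [165,33] [143,100] [142] [139] → 5 memory blocks.
5 processes exceed 128 MB (half the capacity), and no two of those can share a memory block, so at least 5 memory blocks are needed.
So 5 is already optimal.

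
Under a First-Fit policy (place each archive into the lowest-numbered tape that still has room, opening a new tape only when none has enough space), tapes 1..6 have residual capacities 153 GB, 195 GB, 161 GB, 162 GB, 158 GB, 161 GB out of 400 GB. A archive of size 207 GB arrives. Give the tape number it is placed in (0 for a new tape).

No tape has ≥ 207 GB free, so a new tape is opened.

0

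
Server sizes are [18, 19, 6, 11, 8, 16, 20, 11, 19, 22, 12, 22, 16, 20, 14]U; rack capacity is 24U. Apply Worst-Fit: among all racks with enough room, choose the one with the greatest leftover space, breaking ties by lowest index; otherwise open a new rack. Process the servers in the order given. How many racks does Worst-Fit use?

18U → rack 1 (remaining 6U)
19U → rack 2 (remaining 5U)
6U → rack 1 (remaining 0U)
11U → rack 3 (remaining 13U)
8U → rack 3 (remaining 5U)
16U → rack 4 (remaining 8U)
20U → rack 5 (remaining 4U)
11U → rack 6 (remaining 13U)
19U → rack 7 (remaining 5U)
22U → rack 8 (remaining 2U)
12U → rack 6 (remaining 1U)
22U → rack 9 (remaining 2U)
16U → rack 10 (remaining 8U)
20U → rack 11 (remaining 4U)
14U → rack 12 (remaining 10U)

12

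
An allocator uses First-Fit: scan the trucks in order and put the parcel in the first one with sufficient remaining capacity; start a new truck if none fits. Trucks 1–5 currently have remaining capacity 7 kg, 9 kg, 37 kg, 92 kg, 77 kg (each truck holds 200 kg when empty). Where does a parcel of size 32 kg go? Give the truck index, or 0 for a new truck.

3

Trucks with room: truck 3 (37 kg), truck 4 (92 kg), truck 5 (77 kg).
The first with room is truck 3.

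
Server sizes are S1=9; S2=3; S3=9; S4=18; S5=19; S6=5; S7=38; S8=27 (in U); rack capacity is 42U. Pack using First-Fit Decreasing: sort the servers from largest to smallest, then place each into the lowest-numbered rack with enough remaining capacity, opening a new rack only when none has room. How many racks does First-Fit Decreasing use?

4 racks

Sorted descending: 38, 27, 19, 18, 9, 9, 5, 3.
Put 38U in rack 1; 4U remain.
Put 27U in rack 2; 15U remain.
Put 19U in rack 3; 23U remain.
Put 18U in rack 3; 5U remain.
Put 9U in rack 2; 6U remain.
Put 9U in rack 4; 33U remain.
Put 5U in rack 2; 1U remain.
Put 3U in rack 1; 1U remain.
Final racks: [38,3] [27,9,5] [19,18] [9].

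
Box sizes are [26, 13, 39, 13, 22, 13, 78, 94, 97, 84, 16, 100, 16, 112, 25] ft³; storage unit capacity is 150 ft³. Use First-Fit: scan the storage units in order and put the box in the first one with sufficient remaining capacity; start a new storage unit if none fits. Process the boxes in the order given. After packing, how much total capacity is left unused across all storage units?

302

Put 26 ft³ in storage unit 1; 124 ft³ remain.
Put 13 ft³ in storage unit 1; 111 ft³ remain.
Put 39 ft³ in storage unit 1; 72 ft³ remain.
Put 13 ft³ in storage unit 1; 59 ft³ remain.
Put 22 ft³ in storage unit 1; 37 ft³ remain.
Put 13 ft³ in storage unit 1; 24 ft³ remain.
Put 78 ft³ in storage unit 2; 72 ft³ remain.
Put 94 ft³ in storage unit 3; 56 ft³ remain.
Put 97 ft³ in storage unit 4; 53 ft³ remain.
Put 84 ft³ in storage unit 5; 66 ft³ remain.
Put 16 ft³ in storage unit 1; 8 ft³ remain.
Put 100 ft³ in storage unit 6; 50 ft³ remain.
Put 16 ft³ in storage unit 2; 56 ft³ remain.
Put 112 ft³ in storage unit 7; 38 ft³ remain.
Put 25 ft³ in storage unit 2; 31 ft³ remain.
7 storage units × 150 ft³ = 1050 ft³; used 748 ft³; unused 302 ft³.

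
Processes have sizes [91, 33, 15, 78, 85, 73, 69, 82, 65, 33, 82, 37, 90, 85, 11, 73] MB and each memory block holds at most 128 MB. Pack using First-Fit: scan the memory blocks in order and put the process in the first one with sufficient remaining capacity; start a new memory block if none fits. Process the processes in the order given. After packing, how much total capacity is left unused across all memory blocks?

406

Put 91 MB in memory block 1; 37 MB remain.
Put 33 MB in memory block 1; 4 MB remain.
Put 15 MB in memory block 2; 113 MB remain.
Put 78 MB in memory block 2; 35 MB remain.
Put 85 MB in memory block 3; 43 MB remain.
Put 73 MB in memory block 4; 55 MB remain.
Put 69 MB in memory block 5; 59 MB remain.
Put 82 MB in memory block 6; 46 MB remain.
Put 65 MB in memory block 7; 63 MB remain.
Put 33 MB in memory block 2; 2 MB remain.
Put 82 MB in memory block 8; 46 MB remain.
Put 37 MB in memory block 3; 6 MB remain.
Put 90 MB in memory block 9; 38 MB remain.
Put 85 MB in memory block 10; 43 MB remain.
Put 11 MB in memory block 4; 44 MB remain.
Put 73 MB in memory block 11; 55 MB remain.
11 memory blocks × 128 MB = 1408 MB; used 1002 MB; unused 406 MB.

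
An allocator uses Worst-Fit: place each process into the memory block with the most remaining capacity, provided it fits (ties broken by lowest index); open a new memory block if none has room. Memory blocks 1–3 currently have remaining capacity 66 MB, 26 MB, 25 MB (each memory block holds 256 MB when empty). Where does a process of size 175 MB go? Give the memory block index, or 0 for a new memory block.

0

No memory block has ≥ 175 MB free, so a new memory block is opened.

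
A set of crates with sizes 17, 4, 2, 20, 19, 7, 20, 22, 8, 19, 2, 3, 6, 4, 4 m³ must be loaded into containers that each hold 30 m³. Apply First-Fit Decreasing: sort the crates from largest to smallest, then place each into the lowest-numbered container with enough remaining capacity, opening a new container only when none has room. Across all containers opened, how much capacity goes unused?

23

Sorted descending: 22, 20, 20, 19, 19, 17, 8, 7, 6, 4, 4, 4, 3, 2, 2.
container 1: place 22 m³, 8 m³ left
container 2: place 20 m³, 10 m³ left
container 3: place 20 m³, 10 m³ left
container 4: place 19 m³, 11 m³ left
container 5: place 19 m³, 11 m³ left
container 6: place 17 m³, 13 m³ left
container 1: place 8 m³, 0 m³ left
container 2: place 7 m³, 3 m³ left
container 3: place 6 m³, 4 m³ left
container 3: place 4 m³, 0 m³ left
container 4: place 4 m³, 7 m³ left
container 4: place 4 m³, 3 m³ left
container 2: place 3 m³, 0 m³ left
container 4: place 2 m³, 1 m³ left
container 5: place 2 m³, 9 m³ left
6 containers × 30 m³ = 180 m³; used 157 m³; unused 23 m³.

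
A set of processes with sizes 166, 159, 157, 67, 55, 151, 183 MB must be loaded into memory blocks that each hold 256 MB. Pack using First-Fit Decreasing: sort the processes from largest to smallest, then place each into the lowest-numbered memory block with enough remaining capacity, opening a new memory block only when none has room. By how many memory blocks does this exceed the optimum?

First-Fit Decreasing: [183,67] [166,55] [159] [157] [151] → 5 memory blocks.
5 processes exceed 128 MB (half the capacity), and no two of those can share a memory block, so at least 5 memory blocks are needed.
So 5 is already optimal.

0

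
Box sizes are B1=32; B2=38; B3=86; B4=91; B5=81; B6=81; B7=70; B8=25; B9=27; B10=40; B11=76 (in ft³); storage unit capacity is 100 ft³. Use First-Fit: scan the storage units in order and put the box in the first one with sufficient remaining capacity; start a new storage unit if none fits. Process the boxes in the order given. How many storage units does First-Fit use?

8

storage unit 1: place B1 (32 ft³), 68 ft³ left
storage unit 1: place B2 (38 ft³), 30 ft³ left
storage unit 2: place B3 (86 ft³), 14 ft³ left
storage unit 3: place B4 (91 ft³), 9 ft³ left
storage unit 4: place B5 (81 ft³), 19 ft³ left
storage unit 5: place B6 (81 ft³), 19 ft³ left
storage unit 6: place B7 (70 ft³), 30 ft³ left
storage unit 1: place B8 (25 ft³), 5 ft³ left
storage unit 6: place B9 (27 ft³), 3 ft³ left
storage unit 7: place B10 (40 ft³), 60 ft³ left
storage unit 8: place B11 (76 ft³), 24 ft³ left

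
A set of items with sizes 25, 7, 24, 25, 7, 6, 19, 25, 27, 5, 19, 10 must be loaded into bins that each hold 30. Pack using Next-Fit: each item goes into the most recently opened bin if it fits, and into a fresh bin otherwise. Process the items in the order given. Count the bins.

25 → bin 1 (remaining 5)
7 → bin 2 (remaining 23)
24 → bin 3 (remaining 6)
25 → bin 4 (remaining 5)
7 → bin 5 (remaining 23)
6 → bin 5 (remaining 17)
19 → bin 6 (remaining 11)
25 → bin 7 (remaining 5)
27 → bin 8 (remaining 3)
5 → bin 9 (remaining 25)
19 → bin 9 (remaining 6)
10 → bin 10 (remaining 20)
Final bins: [25] [7] [24] [25] [7,6] [19] [25] [27] [5,19] [10].

10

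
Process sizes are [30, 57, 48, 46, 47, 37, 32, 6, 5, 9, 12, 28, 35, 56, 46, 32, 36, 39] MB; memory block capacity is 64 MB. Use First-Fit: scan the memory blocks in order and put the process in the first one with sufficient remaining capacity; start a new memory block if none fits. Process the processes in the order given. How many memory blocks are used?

memory block 1: place 30 MB, 34 MB left
memory block 2: place 57 MB, 7 MB left
memory block 3: place 48 MB, 16 MB left
memory block 4: place 46 MB, 18 MB left
memory block 5: place 47 MB, 17 MB left
memory block 6: place 37 MB, 27 MB left
memory block 1: place 32 MB, 2 MB left
memory block 2: place 6 MB, 1 MB left
memory block 3: place 5 MB, 11 MB left
memory block 3: place 9 MB, 2 MB left
memory block 4: place 12 MB, 6 MB left
memory block 7: place 28 MB, 36 MB left
memory block 7: place 35 MB, 1 MB left
memory block 8: place 56 MB, 8 MB left
memory block 9: place 46 MB, 18 MB left
memory block 10: place 32 MB, 32 MB left
memory block 11: place 36 MB, 28 MB left
memory block 12: place 39 MB, 25 MB left

12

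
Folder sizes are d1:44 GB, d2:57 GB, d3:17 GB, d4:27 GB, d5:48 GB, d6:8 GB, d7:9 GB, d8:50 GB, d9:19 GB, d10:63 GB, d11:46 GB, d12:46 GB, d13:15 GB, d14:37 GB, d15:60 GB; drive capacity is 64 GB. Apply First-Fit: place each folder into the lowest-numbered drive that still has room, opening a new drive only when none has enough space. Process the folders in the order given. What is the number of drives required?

10

d1 (44 GB) → drive 1 (remaining 20 GB)
d2 (57 GB) → drive 2 (remaining 7 GB)
d3 (17 GB) → drive 1 (remaining 3 GB)
d4 (27 GB) → drive 3 (remaining 37 GB)
d5 (48 GB) → drive 4 (remaining 16 GB)
d6 (8 GB) → drive 3 (remaining 29 GB)
d7 (9 GB) → drive 3 (remaining 20 GB)
d8 (50 GB) → drive 5 (remaining 14 GB)
d9 (19 GB) → drive 3 (remaining 1 GB)
d10 (63 GB) → drive 6 (remaining 1 GB)
d11 (46 GB) → drive 7 (remaining 18 GB)
d12 (46 GB) → drive 8 (remaining 18 GB)
d13 (15 GB) → drive 4 (remaining 1 GB)
d14 (37 GB) → drive 9 (remaining 27 GB)
d15 (60 GB) → drive 10 (remaining 4 GB)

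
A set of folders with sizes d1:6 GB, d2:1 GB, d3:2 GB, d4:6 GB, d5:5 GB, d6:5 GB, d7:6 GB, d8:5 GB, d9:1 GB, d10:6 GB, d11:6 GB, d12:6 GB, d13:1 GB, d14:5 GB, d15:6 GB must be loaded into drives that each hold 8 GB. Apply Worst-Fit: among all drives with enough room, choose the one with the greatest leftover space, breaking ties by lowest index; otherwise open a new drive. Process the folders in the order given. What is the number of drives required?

11 drives

drive 1: place d1 (6 GB), 2 GB left
drive 1: place d2 (1 GB), 1 GB left
drive 2: place d3 (2 GB), 6 GB left
drive 2: place d4 (6 GB), 0 GB left
drive 3: place d5 (5 GB), 3 GB left
drive 4: place d6 (5 GB), 3 GB left
drive 5: place d7 (6 GB), 2 GB left
drive 6: place d8 (5 GB), 3 GB left
drive 3: place d9 (1 GB), 2 GB left
drive 7: place d10 (6 GB), 2 GB left
drive 8: place d11 (6 GB), 2 GB left
drive 9: place d12 (6 GB), 2 GB left
drive 4: place d13 (1 GB), 2 GB left
drive 10: place d14 (5 GB), 3 GB left
drive 11: place d15 (6 GB), 2 GB left
Final drives: [6,1] [2,6] [5,1] [5,1] [6] [5] [6] [6] [6] [5] [6].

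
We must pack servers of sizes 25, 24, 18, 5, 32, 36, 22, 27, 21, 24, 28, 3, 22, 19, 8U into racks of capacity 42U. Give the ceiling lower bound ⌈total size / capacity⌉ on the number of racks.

8 racks

Total size = 25 + 24 + 18 + 5 + 32 + 36 + 22 + 27 + 21 + 24 + 28 + 3 + 22 + 19 + 8 = 314U.
⌈314 / 42⌉ = 8.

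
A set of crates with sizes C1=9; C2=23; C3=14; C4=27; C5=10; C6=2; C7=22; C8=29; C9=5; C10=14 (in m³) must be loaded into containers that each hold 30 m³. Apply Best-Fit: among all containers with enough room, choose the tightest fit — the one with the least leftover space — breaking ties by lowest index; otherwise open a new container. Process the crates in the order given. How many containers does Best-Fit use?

Put C1 (9 m³) in container 1; 21 m³ remain.
Put C2 (23 m³) in container 2; 7 m³ remain.
Put C3 (14 m³) in container 1; 7 m³ remain.
Put C4 (27 m³) in container 3; 3 m³ remain.
Put C5 (10 m³) in container 4; 20 m³ remain.
Put C6 (2 m³) in container 3; 1 m³ remain.
Put C7 (22 m³) in container 5; 8 m³ remain.
Put C8 (29 m³) in container 6; 1 m³ remain.
Put C9 (5 m³) in container 1; 2 m³ remain.
Put C10 (14 m³) in container 4; 6 m³ remain.
Final containers: [9,14,5] [23] [27,2] [10,14] [22] [29].

6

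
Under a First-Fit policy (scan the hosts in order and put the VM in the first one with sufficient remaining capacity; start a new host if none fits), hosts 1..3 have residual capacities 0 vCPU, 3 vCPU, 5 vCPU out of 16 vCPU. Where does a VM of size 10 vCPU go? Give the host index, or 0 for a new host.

0

No host has ≥ 10 vCPU free, so a new host is opened.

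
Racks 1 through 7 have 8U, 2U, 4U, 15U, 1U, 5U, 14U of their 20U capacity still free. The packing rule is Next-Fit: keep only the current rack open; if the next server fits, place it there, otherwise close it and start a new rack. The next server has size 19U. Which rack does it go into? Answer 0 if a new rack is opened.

Next-Fit only looks at rack 7, which has 14U free.
19U does not fit, so a new rack is opened.

0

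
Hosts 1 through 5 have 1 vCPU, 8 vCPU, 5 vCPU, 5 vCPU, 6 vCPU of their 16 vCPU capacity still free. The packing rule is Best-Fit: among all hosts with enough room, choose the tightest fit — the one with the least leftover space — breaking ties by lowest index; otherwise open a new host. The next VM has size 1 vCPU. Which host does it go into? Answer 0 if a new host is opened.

Hosts with room: host 1 (1 vCPU), host 2 (8 vCPU), host 3 (5 vCPU), host 4 (5 vCPU), host 5 (6 vCPU).
Tightest fit is host 1 with 1 vCPU free.

1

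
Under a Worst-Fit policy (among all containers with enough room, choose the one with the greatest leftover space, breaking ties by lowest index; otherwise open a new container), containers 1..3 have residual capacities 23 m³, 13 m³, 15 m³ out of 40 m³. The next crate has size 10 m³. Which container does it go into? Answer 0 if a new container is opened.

Containers with room: container 1 (23 m³), container 2 (13 m³), container 3 (15 m³).
Most room is container 1 with 23 m³ free.

1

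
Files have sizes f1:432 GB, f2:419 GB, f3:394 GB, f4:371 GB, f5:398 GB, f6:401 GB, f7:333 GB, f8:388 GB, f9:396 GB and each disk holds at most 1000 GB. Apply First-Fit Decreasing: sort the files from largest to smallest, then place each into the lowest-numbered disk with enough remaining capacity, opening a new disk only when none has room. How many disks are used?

5

Sorted descending: 432, 419, 401, 398, 396, 394, 388, 371, 333.
Put 432 GB in disk 1; 568 GB remain.
Put 419 GB in disk 1; 149 GB remain.
Put 401 GB in disk 2; 599 GB remain.
Put 398 GB in disk 2; 201 GB remain.
Put 396 GB in disk 3; 604 GB remain.
Put 394 GB in disk 3; 210 GB remain.
Put 388 GB in disk 4; 612 GB remain.
Put 371 GB in disk 4; 241 GB remain.
Put 333 GB in disk 5; 667 GB remain.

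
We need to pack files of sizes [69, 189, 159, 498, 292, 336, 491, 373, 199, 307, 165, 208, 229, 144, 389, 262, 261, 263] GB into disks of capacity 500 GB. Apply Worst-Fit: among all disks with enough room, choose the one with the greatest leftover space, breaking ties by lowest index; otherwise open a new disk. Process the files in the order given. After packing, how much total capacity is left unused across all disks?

1166

disk 1: place 69 GB, 431 GB left
disk 1: place 189 GB, 242 GB left
disk 1: place 159 GB, 83 GB left
disk 2: place 498 GB, 2 GB left
disk 3: place 292 GB, 208 GB left
disk 4: place 336 GB, 164 GB left
disk 5: place 491 GB, 9 GB left
disk 6: place 373 GB, 127 GB left
disk 3: place 199 GB, 9 GB left
disk 7: place 307 GB, 193 GB left
disk 7: place 165 GB, 28 GB left
disk 8: place 208 GB, 292 GB left
disk 8: place 229 GB, 63 GB left
disk 4: place 144 GB, 20 GB left
disk 9: place 389 GB, 111 GB left
disk 10: place 262 GB, 238 GB left
disk 11: place 261 GB, 239 GB left
disk 12: place 263 GB, 237 GB left
12 disks × 500 GB = 6000 GB; used 4834 GB; unused 1166 GB.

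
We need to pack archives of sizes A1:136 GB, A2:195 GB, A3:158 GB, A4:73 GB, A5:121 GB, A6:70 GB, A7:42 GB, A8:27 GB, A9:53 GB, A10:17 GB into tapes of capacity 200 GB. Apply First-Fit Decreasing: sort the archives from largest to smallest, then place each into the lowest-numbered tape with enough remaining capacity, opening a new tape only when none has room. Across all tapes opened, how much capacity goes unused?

Sorted descending: 195, 158, 136, 121, 73, 70, 53, 42, 27, 17.
tape 1: place 195 GB, 5 GB left
tape 2: place 158 GB, 42 GB left
tape 3: place 136 GB, 64 GB left
tape 4: place 121 GB, 79 GB left
tape 4: place 73 GB, 6 GB left
tape 5: place 70 GB, 130 GB left
tape 3: place 53 GB, 11 GB left
tape 2: place 42 GB, 0 GB left
tape 5: place 27 GB, 103 GB left
tape 5: place 17 GB, 86 GB left
5 tapes × 200 GB = 1000 GB; used 892 GB; unused 108 GB.

108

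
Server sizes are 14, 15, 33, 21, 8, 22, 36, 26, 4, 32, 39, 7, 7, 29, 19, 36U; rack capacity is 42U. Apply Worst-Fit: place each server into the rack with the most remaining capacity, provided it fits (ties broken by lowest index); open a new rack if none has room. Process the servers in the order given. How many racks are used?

rack 1: place 14U, 28U left
rack 1: place 15U, 13U left
rack 2: place 33U, 9U left
rack 3: place 21U, 21U left
rack 3: place 8U, 13U left
rack 4: place 22U, 20U left
rack 5: place 36U, 6U left
rack 6: place 26U, 16U left
rack 4: place 4U, 16U left
rack 7: place 32U, 10U left
rack 8: place 39U, 3U left
rack 4: place 7U, 9U left
rack 6: place 7U, 9U left
rack 9: place 29U, 13U left
rack 10: place 19U, 23U left
rack 11: place 36U, 6U left

11 racks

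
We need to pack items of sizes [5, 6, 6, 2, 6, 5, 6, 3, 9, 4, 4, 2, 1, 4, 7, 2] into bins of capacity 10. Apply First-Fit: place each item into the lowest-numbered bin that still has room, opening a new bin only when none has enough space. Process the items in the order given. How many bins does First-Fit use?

8

5 → bin 1 (remaining 5)
6 → bin 2 (remaining 4)
6 → bin 3 (remaining 4)
2 → bin 1 (remaining 3)
6 → bin 4 (remaining 4)
5 → bin 5 (remaining 5)
6 → bin 6 (remaining 4)
3 → bin 1 (remaining 0)
9 → bin 7 (remaining 1)
4 → bin 2 (remaining 0)
4 → bin 3 (remaining 0)
2 → bin 4 (remaining 2)
1 → bin 4 (remaining 1)
4 → bin 5 (remaining 1)
7 → bin 8 (remaining 3)
2 → bin 6 (remaining 2)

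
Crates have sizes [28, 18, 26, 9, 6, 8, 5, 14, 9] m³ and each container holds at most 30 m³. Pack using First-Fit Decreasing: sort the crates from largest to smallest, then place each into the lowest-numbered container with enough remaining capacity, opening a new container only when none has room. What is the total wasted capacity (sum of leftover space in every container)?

27

Sorted descending: 28, 26, 18, 14, 9, 9, 8, 6, 5.
Put 28 m³ in container 1; 2 m³ remain.
Put 26 m³ in container 2; 4 m³ remain.
Put 18 m³ in container 3; 12 m³ remain.
Put 14 m³ in container 4; 16 m³ remain.
Put 9 m³ in container 3; 3 m³ remain.
Put 9 m³ in container 4; 7 m³ remain.
Put 8 m³ in container 5; 22 m³ remain.
Put 6 m³ in container 4; 1 m³ remain.
Put 5 m³ in container 5; 17 m³ remain.
5 containers × 30 m³ = 150 m³; used 123 m³; unused 27 m³.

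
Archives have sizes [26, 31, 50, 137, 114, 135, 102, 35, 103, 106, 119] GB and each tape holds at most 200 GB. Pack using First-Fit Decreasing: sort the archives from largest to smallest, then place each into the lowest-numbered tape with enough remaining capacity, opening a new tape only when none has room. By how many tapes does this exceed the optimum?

0

First-Fit Decreasing: [137,50] [135,35,26] [119,31] [114] [106] [103] [102] → 7 tapes.
7 archives exceed 100 GB (half the capacity), and no two of those can share a tape, so at least 7 tapes are needed.
So 7 is already optimal.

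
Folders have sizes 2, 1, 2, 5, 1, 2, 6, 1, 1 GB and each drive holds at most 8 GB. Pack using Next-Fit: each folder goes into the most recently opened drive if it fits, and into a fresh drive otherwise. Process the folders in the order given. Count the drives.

drive 1: place 2 GB, 6 GB left
drive 1: place 1 GB, 5 GB left
drive 1: place 2 GB, 3 GB left
drive 2: place 5 GB, 3 GB left
drive 2: place 1 GB, 2 GB left
drive 2: place 2 GB, 0 GB left
drive 3: place 6 GB, 2 GB left
drive 3: place 1 GB, 1 GB left
drive 3: place 1 GB, 0 GB left
Final drives: [2,1,2] [5,1,2] [6,1,1].

3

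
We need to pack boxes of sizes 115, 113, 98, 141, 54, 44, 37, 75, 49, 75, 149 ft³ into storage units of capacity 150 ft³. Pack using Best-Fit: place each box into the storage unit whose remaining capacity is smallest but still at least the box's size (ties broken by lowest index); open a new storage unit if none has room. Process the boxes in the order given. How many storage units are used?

Put 115 ft³ in storage unit 1; 35 ft³ remain.
Put 113 ft³ in storage unit 2; 37 ft³ remain.
Put 98 ft³ in storage unit 3; 52 ft³ remain.
Put 141 ft³ in storage unit 4; 9 ft³ remain.
Put 54 ft³ in storage unit 5; 96 ft³ remain.
Put 44 ft³ in storage unit 3; 8 ft³ remain.
Put 37 ft³ in storage unit 2; 0 ft³ remain.
Put 75 ft³ in storage unit 5; 21 ft³ remain.
Put 49 ft³ in storage unit 6; 101 ft³ remain.
Put 75 ft³ in storage unit 6; 26 ft³ remain.
Put 149 ft³ in storage unit 7; 1 ft³ remain.
Final storage units: [115] [113,37] [98,44] [141] [54,75] [49,75] [149].

7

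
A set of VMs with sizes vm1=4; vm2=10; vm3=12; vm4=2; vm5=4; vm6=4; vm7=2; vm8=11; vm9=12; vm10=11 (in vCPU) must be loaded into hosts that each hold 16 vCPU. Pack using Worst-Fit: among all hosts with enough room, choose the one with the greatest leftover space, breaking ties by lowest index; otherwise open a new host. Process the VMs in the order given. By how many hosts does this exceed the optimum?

1

Worst-Fit: [4,10] [12,2] [4,4,2] [11] [12] [11] → 6 hosts.
Total size 72 vCPU; any packing needs at least ⌈72/16⌉ = 5 hosts.
An optimal packing achieves that bound: [12,4] [12,4] [11,4] [11,2,2] [10] → 5 hosts.
Excess: 6 − 5 = 1.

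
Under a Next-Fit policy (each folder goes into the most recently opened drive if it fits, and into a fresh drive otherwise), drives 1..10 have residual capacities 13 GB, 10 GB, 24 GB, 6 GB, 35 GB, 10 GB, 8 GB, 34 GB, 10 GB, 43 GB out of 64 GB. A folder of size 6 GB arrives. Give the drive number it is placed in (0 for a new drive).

Next-Fit only looks at drive 10, which has 43 GB free.
6 GB fits there.

10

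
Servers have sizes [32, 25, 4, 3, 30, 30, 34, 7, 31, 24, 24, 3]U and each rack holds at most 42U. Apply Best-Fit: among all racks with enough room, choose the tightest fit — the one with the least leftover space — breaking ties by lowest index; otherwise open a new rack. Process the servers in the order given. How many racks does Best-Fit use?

8 racks

32U → rack 1 (remaining 10U)
25U → rack 2 (remaining 17U)
4U → rack 1 (remaining 6U)
3U → rack 1 (remaining 3U)
30U → rack 3 (remaining 12U)
30U → rack 4 (remaining 12U)
34U → rack 5 (remaining 8U)
7U → rack 5 (remaining 1U)
31U → rack 6 (remaining 11U)
24U → rack 7 (remaining 18U)
24U → rack 8 (remaining 18U)
3U → rack 1 (remaining 0U)
Final racks: [32,4,3,3] [25] [30] [30] [34,7] [31] [24] [24].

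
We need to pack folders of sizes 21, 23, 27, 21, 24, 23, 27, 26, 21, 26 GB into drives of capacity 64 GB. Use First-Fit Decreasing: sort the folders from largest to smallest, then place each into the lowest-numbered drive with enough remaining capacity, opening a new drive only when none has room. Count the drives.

Sorted descending: 27, 27, 26, 26, 24, 23, 23, 21, 21, 21.
Put 27 GB in drive 1; 37 GB remain.
Put 27 GB in drive 1; 10 GB remain.
Put 26 GB in drive 2; 38 GB remain.
Put 26 GB in drive 2; 12 GB remain.
Put 24 GB in drive 3; 40 GB remain.
Put 23 GB in drive 3; 17 GB remain.
Put 23 GB in drive 4; 41 GB remain.
Put 21 GB in drive 4; 20 GB remain.
Put 21 GB in drive 5; 43 GB remain.
Put 21 GB in drive 5; 22 GB remain.
Final drives: [27,27] [26,26] [24,23] [23,21] [21,21].

5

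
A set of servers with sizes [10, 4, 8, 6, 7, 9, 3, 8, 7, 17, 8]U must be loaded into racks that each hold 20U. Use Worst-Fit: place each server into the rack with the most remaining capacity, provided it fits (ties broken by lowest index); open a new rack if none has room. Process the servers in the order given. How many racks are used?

6 racks

rack 1: place 10U, 10U left
rack 1: place 4U, 6U left
rack 2: place 8U, 12U left
rack 2: place 6U, 6U left
rack 3: place 7U, 13U left
rack 3: place 9U, 4U left
rack 1: place 3U, 3U left
rack 4: place 8U, 12U left
rack 4: place 7U, 5U left
rack 5: place 17U, 3U left
rack 6: place 8U, 12U left
Final racks: [10,4,3] [8,6] [7,9] [8,7] [17] [8].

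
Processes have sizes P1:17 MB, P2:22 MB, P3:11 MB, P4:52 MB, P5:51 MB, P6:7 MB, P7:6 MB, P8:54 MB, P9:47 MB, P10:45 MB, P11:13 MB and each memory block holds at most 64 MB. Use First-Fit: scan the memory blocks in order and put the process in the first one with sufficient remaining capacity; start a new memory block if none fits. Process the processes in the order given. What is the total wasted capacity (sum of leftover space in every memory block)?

memory block 1: place P1 (17 MB), 47 MB left
memory block 1: place P2 (22 MB), 25 MB left
memory block 1: place P3 (11 MB), 14 MB left
memory block 2: place P4 (52 MB), 12 MB left
memory block 3: place P5 (51 MB), 13 MB left
memory block 1: place P6 (7 MB), 7 MB left
memory block 1: place P7 (6 MB), 1 MB left
memory block 4: place P8 (54 MB), 10 MB left
memory block 5: place P9 (47 MB), 17 MB left
memory block 6: place P10 (45 MB), 19 MB left
memory block 3: place P11 (13 MB), 0 MB left
6 memory blocks × 64 MB = 384 MB; used 325 MB; unused 59 MB.

59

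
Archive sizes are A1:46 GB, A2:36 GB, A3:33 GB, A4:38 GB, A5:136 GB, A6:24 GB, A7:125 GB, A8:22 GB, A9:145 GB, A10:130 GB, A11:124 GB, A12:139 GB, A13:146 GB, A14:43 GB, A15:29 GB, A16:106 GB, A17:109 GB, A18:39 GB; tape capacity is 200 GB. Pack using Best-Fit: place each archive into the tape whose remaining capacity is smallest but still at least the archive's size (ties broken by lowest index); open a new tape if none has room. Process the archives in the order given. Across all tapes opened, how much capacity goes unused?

Put A1 (46 GB) in tape 1; 154 GB remain.
Put A2 (36 GB) in tape 1; 118 GB remain.
Put A3 (33 GB) in tape 1; 85 GB remain.
Put A4 (38 GB) in tape 1; 47 GB remain.
Put A5 (136 GB) in tape 2; 64 GB remain.
Put A6 (24 GB) in tape 1; 23 GB remain.
Put A7 (125 GB) in tape 3; 75 GB remain.
Put A8 (22 GB) in tape 1; 1 GB remain.
Put A9 (145 GB) in tape 4; 55 GB remain.
Put A10 (130 GB) in tape 5; 70 GB remain.
Put A11 (124 GB) in tape 6; 76 GB remain.
Put A12 (139 GB) in tape 7; 61 GB remain.
Put A13 (146 GB) in tape 8; 54 GB remain.
Put A14 (43 GB) in tape 8; 11 GB remain.
Put A15 (29 GB) in tape 4; 26 GB remain.
Put A16 (106 GB) in tape 9; 94 GB remain.
Put A17 (109 GB) in tape 10; 91 GB remain.
Put A18 (39 GB) in tape 7; 22 GB remain.
10 tapes × 200 GB = 2000 GB; used 1470 GB; unused 530 GB.

530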